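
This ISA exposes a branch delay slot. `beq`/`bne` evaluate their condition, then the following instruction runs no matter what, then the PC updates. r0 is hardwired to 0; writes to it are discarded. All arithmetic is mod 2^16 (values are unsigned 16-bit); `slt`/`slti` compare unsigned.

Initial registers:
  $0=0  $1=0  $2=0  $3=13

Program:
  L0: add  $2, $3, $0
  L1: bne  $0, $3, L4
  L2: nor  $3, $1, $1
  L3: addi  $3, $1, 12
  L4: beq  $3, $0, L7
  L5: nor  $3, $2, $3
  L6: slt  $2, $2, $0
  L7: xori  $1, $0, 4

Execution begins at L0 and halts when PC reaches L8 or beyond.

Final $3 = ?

PC=0  add  $2, $3, $0        | $0=0 $1=0 $2=13 $3=13
PC=1  bne  $0, $3, L4        | $0=0 $1=0 $2=13 $3=13  [TAKEN]
PC=2  nor  $3, $1, $1        | $0=0 $1=0 $2=13 $3=65535
PC=4  beq  $3, $0, L7        | $0=0 $1=0 $2=13 $3=65535  [not taken]
PC=5  nor  $3, $2, $3        | $0=0 $1=0 $2=13 $3=0
PC=6  slt  $2, $2, $0        | $0=0 $1=0 $2=0 $3=0
PC=7  xori  $1, $0, 4        | $0=0 $1=4 $2=0 $3=0

0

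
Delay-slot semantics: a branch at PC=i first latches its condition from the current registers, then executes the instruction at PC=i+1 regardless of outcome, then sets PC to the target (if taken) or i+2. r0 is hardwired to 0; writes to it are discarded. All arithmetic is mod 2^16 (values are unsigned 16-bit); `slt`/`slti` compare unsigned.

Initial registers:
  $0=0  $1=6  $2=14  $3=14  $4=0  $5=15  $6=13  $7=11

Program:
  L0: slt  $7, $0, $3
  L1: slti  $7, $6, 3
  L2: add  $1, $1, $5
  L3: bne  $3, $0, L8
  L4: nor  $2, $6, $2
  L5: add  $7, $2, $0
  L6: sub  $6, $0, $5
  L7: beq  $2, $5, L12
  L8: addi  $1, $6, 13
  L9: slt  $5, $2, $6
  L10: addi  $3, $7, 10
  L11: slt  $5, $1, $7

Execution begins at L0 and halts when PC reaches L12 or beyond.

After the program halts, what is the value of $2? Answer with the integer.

65520

[0] slt  $7, $0, $3  →  {$0:0, $1:6, $2:14, $3:14, $4:0, $5:15, $6:13, $7:1}
[1] slti  $7, $6, 3  →  {$0:0, $1:6, $2:14, $3:14, $4:0, $5:15, $6:13, $7:0}
[2] add  $1, $1, $5  →  {$0:0, $1:21, $2:14, $3:14, $4:0, $5:15, $6:13, $7:0}
[3] bne  $3, $0, L8  →  {$0:0, $1:21, $2:14, $3:14, $4:0, $5:15, $6:13, $7:0}  ⟨branch taken⟩
[4] nor  $2, $6, $2  →  {$0:0, $1:21, $2:65520, $3:14, $4:0, $5:15, $6:13, $7:0}
[8] addi  $1, $6, 13  →  {$0:0, $1:26, $2:65520, $3:14, $4:0, $5:15, $6:13, $7:0}
[9] slt  $5, $2, $6  →  {$0:0, $1:26, $2:65520, $3:14, $4:0, $5:0, $6:13, $7:0}
[10] addi  $3, $7, 10  →  {$0:0, $1:26, $2:65520, $3:10, $4:0, $5:0, $6:13, $7:0}
[11] slt  $5, $1, $7  →  {$0:0, $1:26, $2:65520, $3:10, $4:0, $5:0, $6:13, $7:0}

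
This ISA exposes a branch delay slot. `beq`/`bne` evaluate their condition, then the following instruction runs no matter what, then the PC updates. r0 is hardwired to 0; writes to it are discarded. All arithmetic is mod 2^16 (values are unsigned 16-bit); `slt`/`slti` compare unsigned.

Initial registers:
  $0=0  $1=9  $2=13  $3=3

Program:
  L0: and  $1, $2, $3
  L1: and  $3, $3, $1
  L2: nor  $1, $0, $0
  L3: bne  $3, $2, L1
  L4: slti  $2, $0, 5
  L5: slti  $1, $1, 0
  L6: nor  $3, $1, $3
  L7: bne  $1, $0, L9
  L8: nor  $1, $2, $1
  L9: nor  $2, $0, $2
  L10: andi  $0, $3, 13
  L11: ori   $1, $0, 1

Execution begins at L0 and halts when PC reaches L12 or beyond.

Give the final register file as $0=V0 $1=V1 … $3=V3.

$0=0 $1=1 $2=65534 $3=65534

  step pc=0: and  $1, $2, $3  regs=(0,1,13,3)
  step pc=1: and  $3, $3, $1  regs=(0,1,13,1)
  step pc=2: nor  $1, $0, $0  regs=(0,65535,13,1)
  step pc=3: bne  $3, $2, L1  cond=T  regs=(0,65535,13,1)
  step pc=4: slti  $2, $0, 5  regs=(0,65535,1,1)
  step pc=1: and  $3, $3, $1  regs=(0,65535,1,1)
  step pc=2: nor  $1, $0, $0  regs=(0,65535,1,1)
  step pc=3: bne  $3, $2, L1  cond=F  regs=(0,65535,1,1)
  step pc=4: slti  $2, $0, 5  regs=(0,65535,1,1)
  step pc=5: slti  $1, $1, 0  regs=(0,0,1,1)
  step pc=6: nor  $3, $1, $3  regs=(0,0,1,65534)
  step pc=7: bne  $1, $0, L9  cond=F  regs=(0,0,1,65534)
  step pc=8: nor  $1, $2, $1  regs=(0,65534,1,65534)
  step pc=9: nor  $2, $0, $2  regs=(0,65534,65534,65534)
  step pc=10: andi  $0, $3, 13  regs=(0,65534,65534,65534)
  step pc=11: ori   $1, $0, 1  regs=(0,1,65534,65534)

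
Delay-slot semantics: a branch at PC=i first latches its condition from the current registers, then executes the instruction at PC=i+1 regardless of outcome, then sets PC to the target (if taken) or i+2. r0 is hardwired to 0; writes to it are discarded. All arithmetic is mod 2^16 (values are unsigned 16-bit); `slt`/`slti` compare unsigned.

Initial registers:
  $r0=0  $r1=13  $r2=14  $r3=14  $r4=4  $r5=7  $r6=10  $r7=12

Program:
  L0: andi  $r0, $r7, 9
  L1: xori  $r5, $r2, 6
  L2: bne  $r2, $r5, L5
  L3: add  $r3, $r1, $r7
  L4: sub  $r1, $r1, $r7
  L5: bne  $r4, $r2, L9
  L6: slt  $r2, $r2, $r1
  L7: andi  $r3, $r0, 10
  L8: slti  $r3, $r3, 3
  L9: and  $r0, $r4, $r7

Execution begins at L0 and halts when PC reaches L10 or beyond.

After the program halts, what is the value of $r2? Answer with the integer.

  step pc=0: andi  $r0, $r7, 9  regs=(0,13,14,14,4,7,10,12)
  step pc=1: xori  $r5, $r2, 6  regs=(0,13,14,14,4,8,10,12)
  step pc=2: bne  $r2, $r5, L5  cond=T  regs=(0,13,14,14,4,8,10,12)
  step pc=3: add  $r3, $r1, $r7  regs=(0,13,14,25,4,8,10,12)
  step pc=5: bne  $r4, $r2, L9  cond=T  regs=(0,13,14,25,4,8,10,12)
  step pc=6: slt  $r2, $r2, $r1  regs=(0,13,0,25,4,8,10,12)
  step pc=9: and  $r0, $r4, $r7  regs=(0,13,0,25,4,8,10,12)

0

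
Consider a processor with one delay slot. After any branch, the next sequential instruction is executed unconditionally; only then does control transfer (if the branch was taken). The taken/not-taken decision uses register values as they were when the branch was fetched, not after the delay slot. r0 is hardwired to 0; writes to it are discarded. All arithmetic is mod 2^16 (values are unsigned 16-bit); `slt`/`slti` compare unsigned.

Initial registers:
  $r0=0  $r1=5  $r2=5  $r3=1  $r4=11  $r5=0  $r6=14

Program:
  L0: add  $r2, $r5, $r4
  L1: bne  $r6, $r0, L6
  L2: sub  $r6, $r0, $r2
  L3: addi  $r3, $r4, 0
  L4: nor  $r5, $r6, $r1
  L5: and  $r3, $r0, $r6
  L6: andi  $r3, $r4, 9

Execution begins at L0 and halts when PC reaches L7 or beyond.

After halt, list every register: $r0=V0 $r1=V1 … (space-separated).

$r0=0 $r1=5 $r2=11 $r3=9 $r4=11 $r5=0 $r6=65525

[0] add  $r2, $r5, $r4  →  {$r0:0, $r1:5, $r2:11, $r3:1, $r4:11, $r5:0, $r6:14}
[1] bne  $r6, $r0, L6  →  {$r0:0, $r1:5, $r2:11, $r3:1, $r4:11, $r5:0, $r6:14}  ⟨branch taken⟩
[2] sub  $r6, $r0, $r2  →  {$r0:0, $r1:5, $r2:11, $r3:1, $r4:11, $r5:0, $r6:65525}
[6] andi  $r3, $r4, 9  →  {$r0:0, $r1:5, $r2:11, $r3:9, $r4:11, $r5:0, $r6:65525}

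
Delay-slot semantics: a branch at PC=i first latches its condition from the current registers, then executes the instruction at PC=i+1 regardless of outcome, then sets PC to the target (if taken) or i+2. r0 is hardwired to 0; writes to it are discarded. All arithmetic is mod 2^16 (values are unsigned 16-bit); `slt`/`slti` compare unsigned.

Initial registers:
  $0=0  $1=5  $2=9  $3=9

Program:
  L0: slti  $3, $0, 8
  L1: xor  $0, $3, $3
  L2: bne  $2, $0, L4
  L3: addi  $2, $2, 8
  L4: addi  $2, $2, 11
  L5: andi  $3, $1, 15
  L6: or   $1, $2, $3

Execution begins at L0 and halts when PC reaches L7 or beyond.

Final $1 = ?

29

PC=0  slti  $3, $0, 8        | $0=0 $1=5 $2=9 $3=1
PC=1  xor  $0, $3, $3        | $0=0 $1=5 $2=9 $3=1
PC=2  bne  $2, $0, L4        | $0=0 $1=5 $2=9 $3=1  [TAKEN]
PC=3  addi  $2, $2, 8        | $0=0 $1=5 $2=17 $3=1
PC=4  addi  $2, $2, 11       | $0=0 $1=5 $2=28 $3=1
PC=5  andi  $3, $1, 15       | $0=0 $1=5 $2=28 $3=5
PC=6  or   $1, $2, $3        | $0=0 $1=29 $2=28 $3=5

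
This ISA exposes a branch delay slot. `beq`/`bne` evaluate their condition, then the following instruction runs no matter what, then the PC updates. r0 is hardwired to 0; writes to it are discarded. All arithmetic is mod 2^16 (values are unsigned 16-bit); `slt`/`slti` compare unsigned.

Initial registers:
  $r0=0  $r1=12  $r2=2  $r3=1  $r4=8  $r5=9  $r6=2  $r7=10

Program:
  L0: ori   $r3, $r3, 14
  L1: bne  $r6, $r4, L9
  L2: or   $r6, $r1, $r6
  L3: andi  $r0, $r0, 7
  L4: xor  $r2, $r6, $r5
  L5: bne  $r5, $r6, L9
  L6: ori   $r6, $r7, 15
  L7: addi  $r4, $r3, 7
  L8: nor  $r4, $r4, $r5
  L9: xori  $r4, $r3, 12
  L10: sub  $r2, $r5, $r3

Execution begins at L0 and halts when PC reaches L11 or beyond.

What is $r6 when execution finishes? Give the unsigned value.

14

PC=0  ori   $r3, $r3, 14     | $r0=0 $r1=12 $r2=2 $r3=15 $r4=8 $r5=9 $r6=2 $r7=10
PC=1  bne  $r6, $r4, L9      | $r0=0 $r1=12 $r2=2 $r3=15 $r4=8 $r5=9 $r6=2 $r7=10  [TAKEN]
PC=2  or   $r6, $r1, $r6     | $r0=0 $r1=12 $r2=2 $r3=15 $r4=8 $r5=9 $r6=14 $r7=10
PC=9  xori  $r4, $r3, 12     | $r0=0 $r1=12 $r2=2 $r3=15 $r4=3 $r5=9 $r6=14 $r7=10
PC=10 sub  $r2, $r5, $r3     | $r0=0 $r1=12 $r2=65530 $r3=15 $r4=3 $r5=9 $r6=14 $r7=10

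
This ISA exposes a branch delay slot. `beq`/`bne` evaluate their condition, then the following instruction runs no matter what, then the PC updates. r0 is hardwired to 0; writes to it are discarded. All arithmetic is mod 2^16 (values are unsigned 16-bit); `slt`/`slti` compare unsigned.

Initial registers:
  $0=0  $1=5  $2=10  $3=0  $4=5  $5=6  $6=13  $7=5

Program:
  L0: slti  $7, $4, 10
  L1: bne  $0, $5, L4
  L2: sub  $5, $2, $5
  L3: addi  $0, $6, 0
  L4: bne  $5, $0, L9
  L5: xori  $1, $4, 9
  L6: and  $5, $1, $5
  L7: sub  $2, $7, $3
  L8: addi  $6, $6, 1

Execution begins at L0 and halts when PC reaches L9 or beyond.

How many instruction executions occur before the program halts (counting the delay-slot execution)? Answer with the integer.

  step pc=0: slti  $7, $4, 10  regs=(0,5,10,0,5,6,13,1)
  step pc=1: bne  $0, $5, L4  cond=T  regs=(0,5,10,0,5,6,13,1)
  step pc=2: sub  $5, $2, $5  regs=(0,5,10,0,5,4,13,1)
  step pc=4: bne  $5, $0, L9  cond=T  regs=(0,5,10,0,5,4,13,1)
  step pc=5: xori  $1, $4, 9  regs=(0,12,10,0,5,4,13,1)

5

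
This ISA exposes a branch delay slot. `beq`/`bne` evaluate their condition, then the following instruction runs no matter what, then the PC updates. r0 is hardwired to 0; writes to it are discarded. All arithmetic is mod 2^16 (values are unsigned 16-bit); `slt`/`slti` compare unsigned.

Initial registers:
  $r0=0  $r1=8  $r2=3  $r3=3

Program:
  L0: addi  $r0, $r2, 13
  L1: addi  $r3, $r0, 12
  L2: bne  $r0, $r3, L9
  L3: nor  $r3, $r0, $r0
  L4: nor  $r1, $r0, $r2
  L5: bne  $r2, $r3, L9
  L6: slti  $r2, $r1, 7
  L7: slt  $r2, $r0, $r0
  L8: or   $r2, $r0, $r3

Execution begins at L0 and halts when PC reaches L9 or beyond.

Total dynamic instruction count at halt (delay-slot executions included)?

4

  step pc=0: addi  $r0, $r2, 13  regs=(0,8,3,3)
  step pc=1: addi  $r3, $r0, 12  regs=(0,8,3,12)
  step pc=2: bne  $r0, $r3, L9  cond=T  regs=(0,8,3,12)
  step pc=3: nor  $r3, $r0, $r0  regs=(0,8,3,65535)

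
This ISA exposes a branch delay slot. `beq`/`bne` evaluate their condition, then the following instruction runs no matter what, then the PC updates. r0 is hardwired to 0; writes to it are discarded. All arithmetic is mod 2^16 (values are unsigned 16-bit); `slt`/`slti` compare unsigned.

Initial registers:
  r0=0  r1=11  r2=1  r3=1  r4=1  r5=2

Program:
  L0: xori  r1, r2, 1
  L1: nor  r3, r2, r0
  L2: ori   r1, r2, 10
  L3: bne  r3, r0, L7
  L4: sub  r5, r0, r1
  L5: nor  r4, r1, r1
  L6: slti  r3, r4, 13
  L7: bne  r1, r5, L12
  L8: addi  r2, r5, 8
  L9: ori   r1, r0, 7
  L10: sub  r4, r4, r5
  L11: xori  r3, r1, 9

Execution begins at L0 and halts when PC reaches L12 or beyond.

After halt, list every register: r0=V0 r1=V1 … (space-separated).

r0=0 r1=11 r2=65533 r3=65534 r4=1 r5=65525

PC=0  xori  r1, r2, 1        | r0=0 r1=0 r2=1 r3=1 r4=1 r5=2
PC=1  nor  r3, r2, r0        | r0=0 r1=0 r2=1 r3=65534 r4=1 r5=2
PC=2  ori   r1, r2, 10       | r0=0 r1=11 r2=1 r3=65534 r4=1 r5=2
PC=3  bne  r3, r0, L7        | r0=0 r1=11 r2=1 r3=65534 r4=1 r5=2  [TAKEN]
PC=4  sub  r5, r0, r1        | r0=0 r1=11 r2=1 r3=65534 r4=1 r5=65525
PC=7  bne  r1, r5, L12       | r0=0 r1=11 r2=1 r3=65534 r4=1 r5=65525  [TAKEN]
PC=8  addi  r2, r5, 8        | r0=0 r1=11 r2=65533 r3=65534 r4=1 r5=65525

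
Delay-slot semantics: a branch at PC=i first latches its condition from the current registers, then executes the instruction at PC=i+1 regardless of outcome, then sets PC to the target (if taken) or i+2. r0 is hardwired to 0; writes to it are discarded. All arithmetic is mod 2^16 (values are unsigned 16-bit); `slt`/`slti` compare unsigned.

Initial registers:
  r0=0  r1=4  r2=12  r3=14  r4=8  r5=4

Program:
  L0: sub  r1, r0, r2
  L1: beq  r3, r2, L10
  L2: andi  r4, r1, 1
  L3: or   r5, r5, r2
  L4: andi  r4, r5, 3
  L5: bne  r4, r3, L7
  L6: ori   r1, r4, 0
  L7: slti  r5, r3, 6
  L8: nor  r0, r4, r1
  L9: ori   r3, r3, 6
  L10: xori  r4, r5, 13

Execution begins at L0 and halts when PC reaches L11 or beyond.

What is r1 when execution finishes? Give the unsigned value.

0

[0] sub  r1, r0, r2  →  {r0:0, r1:65524, r2:12, r3:14, r4:8, r5:4}
[1] beq  r3, r2, L10  →  {r0:0, r1:65524, r2:12, r3:14, r4:8, r5:4}  ⟨branch fallthrough⟩
[2] andi  r4, r1, 1  →  {r0:0, r1:65524, r2:12, r3:14, r4:0, r5:4}
[3] or   r5, r5, r2  →  {r0:0, r1:65524, r2:12, r3:14, r4:0, r5:12}
[4] andi  r4, r5, 3  →  {r0:0, r1:65524, r2:12, r3:14, r4:0, r5:12}
[5] bne  r4, r3, L7  →  {r0:0, r1:65524, r2:12, r3:14, r4:0, r5:12}  ⟨branch taken⟩
[6] ori   r1, r4, 0  →  {r0:0, r1:0, r2:12, r3:14, r4:0, r5:12}
[7] slti  r5, r3, 6  →  {r0:0, r1:0, r2:12, r3:14, r4:0, r5:0}
[8] nor  r0, r4, r1  →  {r0:0, r1:0, r2:12, r3:14, r4:0, r5:0}
[9] ori   r3, r3, 6  →  {r0:0, r1:0, r2:12, r3:14, r4:0, r5:0}
[10] xori  r4, r5, 13  →  {r0:0, r1:0, r2:12, r3:14, r4:13, r5:0}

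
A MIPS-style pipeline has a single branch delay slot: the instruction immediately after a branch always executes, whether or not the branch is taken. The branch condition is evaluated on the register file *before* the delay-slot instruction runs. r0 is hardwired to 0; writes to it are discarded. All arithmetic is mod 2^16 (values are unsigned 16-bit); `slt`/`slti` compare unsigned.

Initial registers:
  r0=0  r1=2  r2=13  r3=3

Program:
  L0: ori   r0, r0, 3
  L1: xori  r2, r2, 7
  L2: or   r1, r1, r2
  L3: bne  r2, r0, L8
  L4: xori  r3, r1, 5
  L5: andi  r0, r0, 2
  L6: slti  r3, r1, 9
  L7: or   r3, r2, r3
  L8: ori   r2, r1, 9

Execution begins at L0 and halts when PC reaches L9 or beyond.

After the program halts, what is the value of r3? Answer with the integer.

15

  step pc=0: ori   r0, r0, 3  regs=(0,2,13,3)
  step pc=1: xori  r2, r2, 7  regs=(0,2,10,3)
  step pc=2: or   r1, r1, r2  regs=(0,10,10,3)
  step pc=3: bne  r2, r0, L8  cond=T  regs=(0,10,10,3)
  step pc=4: xori  r3, r1, 5  regs=(0,10,10,15)
  step pc=8: ori   r2, r1, 9  regs=(0,10,11,15)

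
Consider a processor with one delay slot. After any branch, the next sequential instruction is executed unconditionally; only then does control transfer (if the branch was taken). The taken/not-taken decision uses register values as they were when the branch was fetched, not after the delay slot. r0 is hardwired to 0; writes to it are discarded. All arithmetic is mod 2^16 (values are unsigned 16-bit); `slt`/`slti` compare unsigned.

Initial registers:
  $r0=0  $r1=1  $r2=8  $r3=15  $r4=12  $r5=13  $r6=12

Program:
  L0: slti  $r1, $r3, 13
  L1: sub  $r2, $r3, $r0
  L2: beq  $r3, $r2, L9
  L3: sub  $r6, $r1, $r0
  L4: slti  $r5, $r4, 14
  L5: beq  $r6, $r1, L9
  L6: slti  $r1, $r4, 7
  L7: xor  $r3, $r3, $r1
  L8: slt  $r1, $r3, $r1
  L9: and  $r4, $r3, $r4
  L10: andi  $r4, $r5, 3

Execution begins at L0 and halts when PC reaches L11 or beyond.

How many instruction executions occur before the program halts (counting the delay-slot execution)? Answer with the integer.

#0 slti  $r1, $r3, 13 ; 0/0/8/15/12/13/12
#1 sub  $r2, $r3, $r0 ; 0/0/15/15/12/13/12
#2 beq  $r3, $r2, L9 ; 0/0/15/15/12/13/12 ; →target
#3 sub  $r6, $r1, $r0 ; 0/0/15/15/12/13/0
#9 and  $r4, $r3, $r4 ; 0/0/15/15/12/13/0
#10 andi  $r4, $r5, 3 ; 0/0/15/15/1/13/0

6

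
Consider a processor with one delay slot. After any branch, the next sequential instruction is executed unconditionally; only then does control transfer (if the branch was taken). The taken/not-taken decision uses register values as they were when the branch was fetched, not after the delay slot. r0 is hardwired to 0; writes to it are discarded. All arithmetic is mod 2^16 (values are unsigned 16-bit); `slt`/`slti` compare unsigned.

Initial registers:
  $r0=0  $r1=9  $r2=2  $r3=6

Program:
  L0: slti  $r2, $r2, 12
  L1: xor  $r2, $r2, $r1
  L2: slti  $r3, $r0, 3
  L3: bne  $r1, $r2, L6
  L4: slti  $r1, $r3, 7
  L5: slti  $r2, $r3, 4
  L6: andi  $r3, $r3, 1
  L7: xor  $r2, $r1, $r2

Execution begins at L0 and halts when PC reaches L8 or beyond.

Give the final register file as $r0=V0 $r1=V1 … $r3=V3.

$r0=0 $r1=1 $r2=9 $r3=1

[0] slti  $r2, $r2, 12  →  {$r0:0, $r1:9, $r2:1, $r3:6}
[1] xor  $r2, $r2, $r1  →  {$r0:0, $r1:9, $r2:8, $r3:6}
[2] slti  $r3, $r0, 3  →  {$r0:0, $r1:9, $r2:8, $r3:1}
[3] bne  $r1, $r2, L6  →  {$r0:0, $r1:9, $r2:8, $r3:1}  ⟨branch taken⟩
[4] slti  $r1, $r3, 7  →  {$r0:0, $r1:1, $r2:8, $r3:1}
[6] andi  $r3, $r3, 1  →  {$r0:0, $r1:1, $r2:8, $r3:1}
[7] xor  $r2, $r1, $r2  →  {$r0:0, $r1:1, $r2:9, $r3:1}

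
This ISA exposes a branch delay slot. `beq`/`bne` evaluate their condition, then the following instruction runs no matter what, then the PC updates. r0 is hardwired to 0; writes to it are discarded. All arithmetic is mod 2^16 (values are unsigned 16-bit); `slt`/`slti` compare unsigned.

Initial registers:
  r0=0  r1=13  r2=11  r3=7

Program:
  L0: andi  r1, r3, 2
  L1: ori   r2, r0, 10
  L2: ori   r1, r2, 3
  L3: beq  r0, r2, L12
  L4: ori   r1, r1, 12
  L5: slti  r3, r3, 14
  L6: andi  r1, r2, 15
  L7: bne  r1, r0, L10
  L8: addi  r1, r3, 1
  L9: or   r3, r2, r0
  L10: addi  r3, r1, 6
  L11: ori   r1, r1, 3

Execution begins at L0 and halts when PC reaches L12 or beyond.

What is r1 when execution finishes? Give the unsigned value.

  step pc=0: andi  r1, r3, 2  regs=(0,2,11,7)
  step pc=1: ori   r2, r0, 10  regs=(0,2,10,7)
  step pc=2: ori   r1, r2, 3  regs=(0,11,10,7)
  step pc=3: beq  r0, r2, L12  cond=F  regs=(0,11,10,7)
  step pc=4: ori   r1, r1, 12  regs=(0,15,10,7)
  step pc=5: slti  r3, r3, 14  regs=(0,15,10,1)
  step pc=6: andi  r1, r2, 15  regs=(0,10,10,1)
  step pc=7: bne  r1, r0, L10  cond=T  regs=(0,10,10,1)
  step pc=8: addi  r1, r3, 1  regs=(0,2,10,1)
  step pc=10: addi  r3, r1, 6  regs=(0,2,10,8)
  step pc=11: ori   r1, r1, 3  regs=(0,3,10,8)

3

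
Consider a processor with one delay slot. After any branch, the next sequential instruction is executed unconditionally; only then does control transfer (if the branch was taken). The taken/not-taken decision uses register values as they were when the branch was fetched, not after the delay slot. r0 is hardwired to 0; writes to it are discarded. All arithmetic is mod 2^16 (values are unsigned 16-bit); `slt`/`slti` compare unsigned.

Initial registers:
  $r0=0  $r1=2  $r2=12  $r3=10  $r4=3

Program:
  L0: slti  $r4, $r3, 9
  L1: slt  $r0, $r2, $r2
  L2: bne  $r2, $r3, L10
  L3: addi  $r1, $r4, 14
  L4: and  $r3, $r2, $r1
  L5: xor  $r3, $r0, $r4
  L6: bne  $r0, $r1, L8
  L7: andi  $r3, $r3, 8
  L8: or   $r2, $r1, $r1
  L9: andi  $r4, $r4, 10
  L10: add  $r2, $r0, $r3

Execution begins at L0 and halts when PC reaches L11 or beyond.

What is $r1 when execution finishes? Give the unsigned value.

14

#0 slti  $r4, $r3, 9 ; 0/2/12/10/0
#1 slt  $r0, $r2, $r2 ; 0/2/12/10/0
#2 bne  $r2, $r3, L10 ; 0/2/12/10/0 ; →target
#3 addi  $r1, $r4, 14 ; 0/14/12/10/0
#10 add  $r2, $r0, $r3 ; 0/14/10/10/0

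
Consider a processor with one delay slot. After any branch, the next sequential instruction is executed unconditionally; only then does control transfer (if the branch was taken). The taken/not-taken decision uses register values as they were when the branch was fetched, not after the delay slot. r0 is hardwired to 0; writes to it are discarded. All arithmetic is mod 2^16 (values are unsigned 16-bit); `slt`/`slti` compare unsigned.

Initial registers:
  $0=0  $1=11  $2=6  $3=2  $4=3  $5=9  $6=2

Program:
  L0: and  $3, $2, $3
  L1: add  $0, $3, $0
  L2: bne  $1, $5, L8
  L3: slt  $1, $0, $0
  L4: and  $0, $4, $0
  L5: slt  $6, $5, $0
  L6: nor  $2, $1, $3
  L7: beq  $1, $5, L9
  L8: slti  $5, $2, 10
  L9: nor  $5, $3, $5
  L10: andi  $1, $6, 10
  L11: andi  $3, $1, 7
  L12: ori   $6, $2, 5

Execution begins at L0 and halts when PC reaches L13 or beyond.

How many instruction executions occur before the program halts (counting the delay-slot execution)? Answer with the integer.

#0 and  $3, $2, $3 ; 0/11/6/2/3/9/2
#1 add  $0, $3, $0 ; 0/11/6/2/3/9/2
#2 bne  $1, $5, L8 ; 0/11/6/2/3/9/2 ; →target
#3 slt  $1, $0, $0 ; 0/0/6/2/3/9/2
#8 slti  $5, $2, 10 ; 0/0/6/2/3/1/2
#9 nor  $5, $3, $5 ; 0/0/6/2/3/65532/2
#10 andi  $1, $6, 10 ; 0/2/6/2/3/65532/2
#11 andi  $3, $1, 7 ; 0/2/6/2/3/65532/2
#12 ori   $6, $2, 5 ; 0/2/6/2/3/65532/7

9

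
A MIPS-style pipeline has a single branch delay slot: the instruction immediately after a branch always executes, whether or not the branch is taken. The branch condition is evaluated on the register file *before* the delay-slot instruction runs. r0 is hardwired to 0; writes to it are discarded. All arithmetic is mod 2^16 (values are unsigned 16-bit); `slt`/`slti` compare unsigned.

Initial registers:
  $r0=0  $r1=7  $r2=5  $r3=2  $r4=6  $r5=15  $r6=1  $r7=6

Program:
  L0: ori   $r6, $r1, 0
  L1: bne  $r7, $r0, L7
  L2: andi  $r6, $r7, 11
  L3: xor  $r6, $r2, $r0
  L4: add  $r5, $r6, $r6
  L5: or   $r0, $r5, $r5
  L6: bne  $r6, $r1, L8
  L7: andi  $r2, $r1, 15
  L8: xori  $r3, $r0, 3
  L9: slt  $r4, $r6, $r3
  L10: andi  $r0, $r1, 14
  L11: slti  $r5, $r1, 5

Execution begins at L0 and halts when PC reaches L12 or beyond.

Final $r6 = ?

PC=0  ori   $r6, $r1, 0      | $r0=0 $r1=7 $r2=5 $r3=2 $r4=6 $r5=15 $r6=7 $r7=6
PC=1  bne  $r7, $r0, L7      | $r0=0 $r1=7 $r2=5 $r3=2 $r4=6 $r5=15 $r6=7 $r7=6  [TAKEN]
PC=2  andi  $r6, $r7, 11     | $r0=0 $r1=7 $r2=5 $r3=2 $r4=6 $r5=15 $r6=2 $r7=6
PC=7  andi  $r2, $r1, 15     | $r0=0 $r1=7 $r2=7 $r3=2 $r4=6 $r5=15 $r6=2 $r7=6
PC=8  xori  $r3, $r0, 3      | $r0=0 $r1=7 $r2=7 $r3=3 $r4=6 $r5=15 $r6=2 $r7=6
PC=9  slt  $r4, $r6, $r3     | $r0=0 $r1=7 $r2=7 $r3=3 $r4=1 $r5=15 $r6=2 $r7=6
PC=10 andi  $r0, $r1, 14     | $r0=0 $r1=7 $r2=7 $r3=3 $r4=1 $r5=15 $r6=2 $r7=6
PC=11 slti  $r5, $r1, 5      | $r0=0 $r1=7 $r2=7 $r3=3 $r4=1 $r5=0 $r6=2 $r7=6

2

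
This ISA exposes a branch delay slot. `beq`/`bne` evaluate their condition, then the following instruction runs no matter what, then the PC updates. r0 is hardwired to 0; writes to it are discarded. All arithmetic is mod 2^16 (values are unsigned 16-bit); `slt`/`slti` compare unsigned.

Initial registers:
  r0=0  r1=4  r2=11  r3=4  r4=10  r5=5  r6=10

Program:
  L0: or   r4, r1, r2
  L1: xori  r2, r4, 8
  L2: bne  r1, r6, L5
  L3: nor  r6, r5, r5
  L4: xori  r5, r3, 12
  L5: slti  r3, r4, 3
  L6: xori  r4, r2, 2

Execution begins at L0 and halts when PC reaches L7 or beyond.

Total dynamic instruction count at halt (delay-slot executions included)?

6

PC=0  or   r4, r1, r2        | r0=0 r1=4 r2=11 r3=4 r4=15 r5=5 r6=10
PC=1  xori  r2, r4, 8        | r0=0 r1=4 r2=7 r3=4 r4=15 r5=5 r6=10
PC=2  bne  r1, r6, L5        | r0=0 r1=4 r2=7 r3=4 r4=15 r5=5 r6=10  [TAKEN]
PC=3  nor  r6, r5, r5        | r0=0 r1=4 r2=7 r3=4 r4=15 r5=5 r6=65530
PC=5  slti  r3, r4, 3        | r0=0 r1=4 r2=7 r3=0 r4=15 r5=5 r6=65530
PC=6  xori  r4, r2, 2        | r0=0 r1=4 r2=7 r3=0 r4=5 r5=5 r6=65530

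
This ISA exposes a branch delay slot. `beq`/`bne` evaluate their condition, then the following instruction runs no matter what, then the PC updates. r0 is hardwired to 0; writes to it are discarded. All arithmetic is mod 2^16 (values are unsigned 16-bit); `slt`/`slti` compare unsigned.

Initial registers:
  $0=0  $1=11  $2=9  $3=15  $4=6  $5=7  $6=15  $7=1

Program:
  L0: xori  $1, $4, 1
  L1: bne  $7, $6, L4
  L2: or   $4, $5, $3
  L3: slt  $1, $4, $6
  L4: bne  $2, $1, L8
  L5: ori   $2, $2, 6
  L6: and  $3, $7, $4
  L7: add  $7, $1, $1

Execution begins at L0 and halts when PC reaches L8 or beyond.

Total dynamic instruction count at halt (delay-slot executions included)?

5

[0] xori  $1, $4, 1  →  {$0:0, $1:7, $2:9, $3:15, $4:6, $5:7, $6:15, $7:1}
[1] bne  $7, $6, L4  →  {$0:0, $1:7, $2:9, $3:15, $4:6, $5:7, $6:15, $7:1}  ⟨branch taken⟩
[2] or   $4, $5, $3  →  {$0:0, $1:7, $2:9, $3:15, $4:15, $5:7, $6:15, $7:1}
[4] bne  $2, $1, L8  →  {$0:0, $1:7, $2:9, $3:15, $4:15, $5:7, $6:15, $7:1}  ⟨branch taken⟩
[5] ori   $2, $2, 6  →  {$0:0, $1:7, $2:15, $3:15, $4:15, $5:7, $6:15, $7:1}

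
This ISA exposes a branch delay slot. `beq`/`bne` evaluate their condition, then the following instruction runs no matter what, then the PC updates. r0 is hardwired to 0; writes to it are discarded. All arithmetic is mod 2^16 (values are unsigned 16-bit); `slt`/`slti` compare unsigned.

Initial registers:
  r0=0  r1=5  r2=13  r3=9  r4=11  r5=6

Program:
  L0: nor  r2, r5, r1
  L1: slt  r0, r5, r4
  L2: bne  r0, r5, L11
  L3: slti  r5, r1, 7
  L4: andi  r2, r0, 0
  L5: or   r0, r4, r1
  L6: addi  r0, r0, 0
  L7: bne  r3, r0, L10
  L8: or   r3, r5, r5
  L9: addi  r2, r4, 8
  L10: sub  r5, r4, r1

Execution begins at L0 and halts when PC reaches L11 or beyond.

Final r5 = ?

1

[0] nor  r2, r5, r1  →  {r0:0, r1:5, r2:65528, r3:9, r4:11, r5:6}
[1] slt  r0, r5, r4  →  {r0:0, r1:5, r2:65528, r3:9, r4:11, r5:6}
[2] bne  r0, r5, L11  →  {r0:0, r1:5, r2:65528, r3:9, r4:11, r5:6}  ⟨branch taken⟩
[3] slti  r5, r1, 7  →  {r0:0, r1:5, r2:65528, r3:9, r4:11, r5:1}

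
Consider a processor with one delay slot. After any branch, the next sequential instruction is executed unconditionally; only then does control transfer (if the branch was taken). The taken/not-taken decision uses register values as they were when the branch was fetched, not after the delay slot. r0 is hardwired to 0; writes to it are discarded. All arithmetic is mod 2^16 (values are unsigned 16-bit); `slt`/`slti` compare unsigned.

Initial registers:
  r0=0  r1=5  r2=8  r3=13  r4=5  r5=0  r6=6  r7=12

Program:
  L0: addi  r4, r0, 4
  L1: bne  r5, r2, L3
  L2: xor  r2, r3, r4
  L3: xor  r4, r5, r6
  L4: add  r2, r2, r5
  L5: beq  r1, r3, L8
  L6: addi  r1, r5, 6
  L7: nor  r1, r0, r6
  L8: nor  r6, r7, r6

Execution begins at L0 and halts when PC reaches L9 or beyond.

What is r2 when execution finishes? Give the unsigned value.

9

PC=0  addi  r4, r0, 4        | r0=0 r1=5 r2=8 r3=13 r4=4 r5=0 r6=6 r7=12
PC=1  bne  r5, r2, L3        | r0=0 r1=5 r2=8 r3=13 r4=4 r5=0 r6=6 r7=12  [TAKEN]
PC=2  xor  r2, r3, r4        | r0=0 r1=5 r2=9 r3=13 r4=4 r5=0 r6=6 r7=12
PC=3  xor  r4, r5, r6        | r0=0 r1=5 r2=9 r3=13 r4=6 r5=0 r6=6 r7=12
PC=4  add  r2, r2, r5        | r0=0 r1=5 r2=9 r3=13 r4=6 r5=0 r6=6 r7=12
PC=5  beq  r1, r3, L8        | r0=0 r1=5 r2=9 r3=13 r4=6 r5=0 r6=6 r7=12  [not taken]
PC=6  addi  r1, r5, 6        | r0=0 r1=6 r2=9 r3=13 r4=6 r5=0 r6=6 r7=12
PC=7  nor  r1, r0, r6        | r0=0 r1=65529 r2=9 r3=13 r4=6 r5=0 r6=6 r7=12
PC=8  nor  r6, r7, r6        | r0=0 r1=65529 r2=9 r3=13 r4=6 r5=0 r6=65521 r7=12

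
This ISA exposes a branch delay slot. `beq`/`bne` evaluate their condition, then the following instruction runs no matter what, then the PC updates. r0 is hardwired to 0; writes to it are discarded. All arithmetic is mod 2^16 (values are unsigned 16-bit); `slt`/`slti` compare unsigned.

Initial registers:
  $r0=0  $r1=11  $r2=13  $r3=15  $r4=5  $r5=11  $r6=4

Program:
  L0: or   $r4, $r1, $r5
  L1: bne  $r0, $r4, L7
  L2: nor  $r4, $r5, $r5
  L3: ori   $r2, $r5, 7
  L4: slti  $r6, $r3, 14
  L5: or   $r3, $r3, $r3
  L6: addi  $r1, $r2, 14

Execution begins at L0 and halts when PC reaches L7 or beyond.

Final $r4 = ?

65524

[0] or   $r4, $r1, $r5  →  {$r0:0, $r1:11, $r2:13, $r3:15, $r4:11, $r5:11, $r6:4}
[1] bne  $r0, $r4, L7  →  {$r0:0, $r1:11, $r2:13, $r3:15, $r4:11, $r5:11, $r6:4}  ⟨branch taken⟩
[2] nor  $r4, $r5, $r5  →  {$r0:0, $r1:11, $r2:13, $r3:15, $r4:65524, $r5:11, $r6:4}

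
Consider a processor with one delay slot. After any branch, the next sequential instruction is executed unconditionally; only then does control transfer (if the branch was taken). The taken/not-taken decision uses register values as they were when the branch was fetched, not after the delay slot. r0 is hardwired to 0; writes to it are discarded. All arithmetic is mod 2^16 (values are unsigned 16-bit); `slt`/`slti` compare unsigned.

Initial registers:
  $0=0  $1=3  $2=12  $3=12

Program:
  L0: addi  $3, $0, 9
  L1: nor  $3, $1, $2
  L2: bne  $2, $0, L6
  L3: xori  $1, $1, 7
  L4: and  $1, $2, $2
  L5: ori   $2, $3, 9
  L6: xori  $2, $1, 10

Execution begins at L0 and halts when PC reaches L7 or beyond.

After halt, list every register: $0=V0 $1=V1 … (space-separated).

$0=0 $1=4 $2=14 $3=65520

#0 addi  $3, $0, 9 ; 0/3/12/9
#1 nor  $3, $1, $2 ; 0/3/12/65520
#2 bne  $2, $0, L6 ; 0/3/12/65520 ; →target
#3 xori  $1, $1, 7 ; 0/4/12/65520
#6 xori  $2, $1, 10 ; 0/4/14/65520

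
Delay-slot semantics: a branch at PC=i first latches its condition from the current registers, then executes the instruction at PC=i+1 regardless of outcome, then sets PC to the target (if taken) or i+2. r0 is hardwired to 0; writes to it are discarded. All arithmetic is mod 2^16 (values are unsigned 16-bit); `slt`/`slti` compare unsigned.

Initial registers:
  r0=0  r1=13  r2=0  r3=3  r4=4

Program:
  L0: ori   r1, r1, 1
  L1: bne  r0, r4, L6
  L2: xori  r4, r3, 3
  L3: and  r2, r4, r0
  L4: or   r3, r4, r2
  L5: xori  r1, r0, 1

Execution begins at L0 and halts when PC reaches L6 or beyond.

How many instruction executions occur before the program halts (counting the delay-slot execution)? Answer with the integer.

#0 ori   r1, r1, 1 ; 0/13/0/3/4
#1 bne  r0, r4, L6 ; 0/13/0/3/4 ; →target
#2 xori  r4, r3, 3 ; 0/13/0/3/0

3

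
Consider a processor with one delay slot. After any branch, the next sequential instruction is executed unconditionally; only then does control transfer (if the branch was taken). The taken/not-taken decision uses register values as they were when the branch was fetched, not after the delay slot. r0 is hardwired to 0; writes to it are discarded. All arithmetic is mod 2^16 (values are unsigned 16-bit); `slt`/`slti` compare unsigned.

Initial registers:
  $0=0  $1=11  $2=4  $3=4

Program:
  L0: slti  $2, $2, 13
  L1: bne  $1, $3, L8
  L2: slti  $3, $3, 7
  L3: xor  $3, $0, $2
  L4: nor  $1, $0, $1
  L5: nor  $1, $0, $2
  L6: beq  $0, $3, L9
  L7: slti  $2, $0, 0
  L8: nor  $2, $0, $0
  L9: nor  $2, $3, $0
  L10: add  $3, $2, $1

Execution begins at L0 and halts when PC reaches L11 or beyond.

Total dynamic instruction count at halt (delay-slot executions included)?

[0] slti  $2, $2, 13  →  {$0:0, $1:11, $2:1, $3:4}
[1] bne  $1, $3, L8  →  {$0:0, $1:11, $2:1, $3:4}  ⟨branch taken⟩
[2] slti  $3, $3, 7  →  {$0:0, $1:11, $2:1, $3:1}
[8] nor  $2, $0, $0  →  {$0:0, $1:11, $2:65535, $3:1}
[9] nor  $2, $3, $0  →  {$0:0, $1:11, $2:65534, $3:1}
[10] add  $3, $2, $1  →  {$0:0, $1:11, $2:65534, $3:9}

6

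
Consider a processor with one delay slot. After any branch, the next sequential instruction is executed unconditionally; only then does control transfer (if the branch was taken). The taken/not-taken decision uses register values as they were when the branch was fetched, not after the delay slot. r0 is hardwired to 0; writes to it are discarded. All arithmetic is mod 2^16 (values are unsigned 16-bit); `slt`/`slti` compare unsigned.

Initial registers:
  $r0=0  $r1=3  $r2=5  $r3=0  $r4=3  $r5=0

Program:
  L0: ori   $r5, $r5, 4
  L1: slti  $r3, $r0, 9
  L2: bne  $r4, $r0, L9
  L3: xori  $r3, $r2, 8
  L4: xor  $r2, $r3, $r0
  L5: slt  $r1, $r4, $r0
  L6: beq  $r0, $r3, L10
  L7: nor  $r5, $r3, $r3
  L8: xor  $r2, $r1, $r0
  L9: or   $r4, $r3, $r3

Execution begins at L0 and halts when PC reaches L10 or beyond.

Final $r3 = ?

PC=0  ori   $r5, $r5, 4      | $r0=0 $r1=3 $r2=5 $r3=0 $r4=3 $r5=4
PC=1  slti  $r3, $r0, 9      | $r0=0 $r1=3 $r2=5 $r3=1 $r4=3 $r5=4
PC=2  bne  $r4, $r0, L9      | $r0=0 $r1=3 $r2=5 $r3=1 $r4=3 $r5=4  [TAKEN]
PC=3  xori  $r3, $r2, 8      | $r0=0 $r1=3 $r2=5 $r3=13 $r4=3 $r5=4
PC=9  or   $r4, $r3, $r3     | $r0=0 $r1=3 $r2=5 $r3=13 $r4=13 $r5=4

13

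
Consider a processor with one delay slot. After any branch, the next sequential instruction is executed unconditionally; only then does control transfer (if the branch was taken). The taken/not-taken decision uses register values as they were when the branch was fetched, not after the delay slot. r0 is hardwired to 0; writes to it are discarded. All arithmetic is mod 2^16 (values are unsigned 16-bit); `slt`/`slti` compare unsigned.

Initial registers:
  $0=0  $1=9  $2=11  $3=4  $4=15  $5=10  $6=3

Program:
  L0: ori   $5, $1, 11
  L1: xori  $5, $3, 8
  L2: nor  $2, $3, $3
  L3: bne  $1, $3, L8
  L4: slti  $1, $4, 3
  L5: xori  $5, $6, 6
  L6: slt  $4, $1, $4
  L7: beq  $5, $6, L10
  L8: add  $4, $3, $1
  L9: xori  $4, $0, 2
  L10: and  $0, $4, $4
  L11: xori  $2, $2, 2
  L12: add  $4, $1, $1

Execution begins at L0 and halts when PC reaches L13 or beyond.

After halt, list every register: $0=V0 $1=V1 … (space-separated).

#0 ori   $5, $1, 11 ; 0/9/11/4/15/11/3
#1 xori  $5, $3, 8 ; 0/9/11/4/15/12/3
#2 nor  $2, $3, $3 ; 0/9/65531/4/15/12/3
#3 bne  $1, $3, L8 ; 0/9/65531/4/15/12/3 ; →target
#4 slti  $1, $4, 3 ; 0/0/65531/4/15/12/3
#8 add  $4, $3, $1 ; 0/0/65531/4/4/12/3
#9 xori  $4, $0, 2 ; 0/0/65531/4/2/12/3
#10 and  $0, $4, $4 ; 0/0/65531/4/2/12/3
#11 xori  $2, $2, 2 ; 0/0/65529/4/2/12/3
#12 add  $4, $1, $1 ; 0/0/65529/4/0/12/3

$0=0 $1=0 $2=65529 $3=4 $4=0 $5=12 $6=3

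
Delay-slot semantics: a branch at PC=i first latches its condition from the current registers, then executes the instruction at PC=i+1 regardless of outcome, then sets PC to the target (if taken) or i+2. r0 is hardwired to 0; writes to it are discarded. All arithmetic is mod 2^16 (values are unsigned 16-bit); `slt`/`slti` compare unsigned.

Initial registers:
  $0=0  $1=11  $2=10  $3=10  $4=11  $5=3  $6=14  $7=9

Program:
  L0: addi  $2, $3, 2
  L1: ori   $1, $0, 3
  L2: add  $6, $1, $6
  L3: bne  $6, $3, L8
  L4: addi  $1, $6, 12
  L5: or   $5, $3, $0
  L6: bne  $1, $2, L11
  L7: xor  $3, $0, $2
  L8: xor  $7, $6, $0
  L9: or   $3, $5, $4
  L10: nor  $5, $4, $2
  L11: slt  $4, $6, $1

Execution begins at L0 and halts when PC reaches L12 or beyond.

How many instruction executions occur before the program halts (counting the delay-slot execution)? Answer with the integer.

9

PC=0  addi  $2, $3, 2        | $0=0 $1=11 $2=12 $3=10 $4=11 $5=3 $6=14 $7=9
PC=1  ori   $1, $0, 3        | $0=0 $1=3 $2=12 $3=10 $4=11 $5=3 $6=14 $7=9
PC=2  add  $6, $1, $6        | $0=0 $1=3 $2=12 $3=10 $4=11 $5=3 $6=17 $7=9
PC=3  bne  $6, $3, L8        | $0=0 $1=3 $2=12 $3=10 $4=11 $5=3 $6=17 $7=9  [TAKEN]
PC=4  addi  $1, $6, 12       | $0=0 $1=29 $2=12 $3=10 $4=11 $5=3 $6=17 $7=9
PC=8  xor  $7, $6, $0        | $0=0 $1=29 $2=12 $3=10 $4=11 $5=3 $6=17 $7=17
PC=9  or   $3, $5, $4        | $0=0 $1=29 $2=12 $3=11 $4=11 $5=3 $6=17 $7=17
PC=10 nor  $5, $4, $2        | $0=0 $1=29 $2=12 $3=11 $4=11 $5=65520 $6=17 $7=17
PC=11 slt  $4, $6, $1        | $0=0 $1=29 $2=12 $3=11 $4=1 $5=65520 $6=17 $7=17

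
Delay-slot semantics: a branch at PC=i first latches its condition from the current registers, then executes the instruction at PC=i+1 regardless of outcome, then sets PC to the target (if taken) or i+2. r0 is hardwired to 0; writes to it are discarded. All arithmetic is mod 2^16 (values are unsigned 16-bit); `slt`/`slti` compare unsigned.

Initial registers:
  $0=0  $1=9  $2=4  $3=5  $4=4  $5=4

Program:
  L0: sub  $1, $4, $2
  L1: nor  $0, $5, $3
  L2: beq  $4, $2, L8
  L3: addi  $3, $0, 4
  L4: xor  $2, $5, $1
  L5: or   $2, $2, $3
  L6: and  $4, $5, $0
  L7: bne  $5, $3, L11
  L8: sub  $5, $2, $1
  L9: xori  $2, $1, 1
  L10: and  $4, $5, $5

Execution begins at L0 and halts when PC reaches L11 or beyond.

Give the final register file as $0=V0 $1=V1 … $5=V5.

$0=0 $1=0 $2=1 $3=4 $4=4 $5=4

  step pc=0: sub  $1, $4, $2  regs=(0,0,4,5,4,4)
  step pc=1: nor  $0, $5, $3  regs=(0,0,4,5,4,4)
  step pc=2: beq  $4, $2, L8  cond=T  regs=(0,0,4,5,4,4)
  step pc=3: addi  $3, $0, 4  regs=(0,0,4,4,4,4)
  step pc=8: sub  $5, $2, $1  regs=(0,0,4,4,4,4)
  step pc=9: xori  $2, $1, 1  regs=(0,0,1,4,4,4)
  step pc=10: and  $4, $5, $5  regs=(0,0,1,4,4,4)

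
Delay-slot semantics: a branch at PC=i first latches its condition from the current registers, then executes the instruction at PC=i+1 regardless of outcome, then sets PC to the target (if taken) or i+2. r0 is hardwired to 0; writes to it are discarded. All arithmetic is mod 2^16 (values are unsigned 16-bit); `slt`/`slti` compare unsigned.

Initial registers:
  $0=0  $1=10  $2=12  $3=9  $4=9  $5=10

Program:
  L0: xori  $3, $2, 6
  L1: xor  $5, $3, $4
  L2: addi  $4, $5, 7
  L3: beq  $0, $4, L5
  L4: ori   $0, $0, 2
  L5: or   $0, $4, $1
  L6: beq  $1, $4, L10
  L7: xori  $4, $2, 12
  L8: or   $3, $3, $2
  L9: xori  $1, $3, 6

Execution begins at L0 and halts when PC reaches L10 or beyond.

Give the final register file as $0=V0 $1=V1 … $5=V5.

$0=0 $1=10 $2=12 $3=10 $4=0 $5=3

  step pc=0: xori  $3, $2, 6  regs=(0,10,12,10,9,10)
  step pc=1: xor  $5, $3, $4  regs=(0,10,12,10,9,3)
  step pc=2: addi  $4, $5, 7  regs=(0,10,12,10,10,3)
  step pc=3: beq  $0, $4, L5  cond=F  regs=(0,10,12,10,10,3)
  step pc=4: ori   $0, $0, 2  regs=(0,10,12,10,10,3)
  step pc=5: or   $0, $4, $1  regs=(0,10,12,10,10,3)
  step pc=6: beq  $1, $4, L10  cond=T  regs=(0,10,12,10,10,3)
  step pc=7: xori  $4, $2, 12  regs=(0,10,12,10,0,3)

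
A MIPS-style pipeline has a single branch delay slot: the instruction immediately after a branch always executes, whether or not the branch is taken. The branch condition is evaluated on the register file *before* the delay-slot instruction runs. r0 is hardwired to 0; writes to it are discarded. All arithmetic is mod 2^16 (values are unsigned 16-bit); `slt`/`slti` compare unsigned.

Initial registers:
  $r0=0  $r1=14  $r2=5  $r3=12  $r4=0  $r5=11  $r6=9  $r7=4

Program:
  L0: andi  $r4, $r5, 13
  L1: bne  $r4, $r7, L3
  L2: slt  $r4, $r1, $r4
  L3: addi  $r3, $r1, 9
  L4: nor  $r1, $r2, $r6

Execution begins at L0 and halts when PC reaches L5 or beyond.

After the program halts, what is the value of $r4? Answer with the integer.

  step pc=0: andi  $r4, $r5, 13  regs=(0,14,5,12,9,11,9,4)
  step pc=1: bne  $r4, $r7, L3  cond=T  regs=(0,14,5,12,9,11,9,4)
  step pc=2: slt  $r4, $r1, $r4  regs=(0,14,5,12,0,11,9,4)
  step pc=3: addi  $r3, $r1, 9  regs=(0,14,5,23,0,11,9,4)
  step pc=4: nor  $r1, $r2, $r6  regs=(0,65522,5,23,0,11,9,4)

0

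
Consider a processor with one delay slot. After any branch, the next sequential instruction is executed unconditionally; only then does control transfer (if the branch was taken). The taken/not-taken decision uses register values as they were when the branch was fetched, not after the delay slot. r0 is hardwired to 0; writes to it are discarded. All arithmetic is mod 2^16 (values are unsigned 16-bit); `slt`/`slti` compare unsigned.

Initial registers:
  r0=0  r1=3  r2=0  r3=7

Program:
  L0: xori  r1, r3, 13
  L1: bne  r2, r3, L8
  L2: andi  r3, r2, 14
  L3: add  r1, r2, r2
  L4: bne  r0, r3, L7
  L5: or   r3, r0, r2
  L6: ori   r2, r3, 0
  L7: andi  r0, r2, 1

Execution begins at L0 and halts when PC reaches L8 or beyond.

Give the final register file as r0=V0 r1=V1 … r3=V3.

#0 xori  r1, r3, 13 ; 0/10/0/7
#1 bne  r2, r3, L8 ; 0/10/0/7 ; →target
#2 andi  r3, r2, 14 ; 0/10/0/0

r0=0 r1=10 r2=0 r3=0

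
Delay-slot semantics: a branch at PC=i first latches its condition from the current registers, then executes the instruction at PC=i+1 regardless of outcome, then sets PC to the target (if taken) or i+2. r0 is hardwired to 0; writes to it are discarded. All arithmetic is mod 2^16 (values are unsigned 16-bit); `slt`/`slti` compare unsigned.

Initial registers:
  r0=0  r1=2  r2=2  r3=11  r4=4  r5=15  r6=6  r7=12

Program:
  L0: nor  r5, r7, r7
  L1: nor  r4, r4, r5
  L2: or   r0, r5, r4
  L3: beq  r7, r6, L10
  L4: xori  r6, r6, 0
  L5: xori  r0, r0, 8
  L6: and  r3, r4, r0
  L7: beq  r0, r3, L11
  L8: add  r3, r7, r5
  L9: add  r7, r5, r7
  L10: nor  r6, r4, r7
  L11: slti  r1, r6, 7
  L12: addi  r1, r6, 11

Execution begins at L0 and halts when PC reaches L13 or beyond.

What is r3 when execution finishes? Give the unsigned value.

PC=0  nor  r5, r7, r7        | r0=0 r1=2 r2=2 r3=11 r4=4 r5=65523 r6=6 r7=12
PC=1  nor  r4, r4, r5        | r0=0 r1=2 r2=2 r3=11 r4=8 r5=65523 r6=6 r7=12
PC=2  or   r0, r5, r4        | r0=0 r1=2 r2=2 r3=11 r4=8 r5=65523 r6=6 r7=12
PC=3  beq  r7, r6, L10       | r0=0 r1=2 r2=2 r3=11 r4=8 r5=65523 r6=6 r7=12  [not taken]
PC=4  xori  r6, r6, 0        | r0=0 r1=2 r2=2 r3=11 r4=8 r5=65523 r6=6 r7=12
PC=5  xori  r0, r0, 8        | r0=0 r1=2 r2=2 r3=11 r4=8 r5=65523 r6=6 r7=12
PC=6  and  r3, r4, r0        | r0=0 r1=2 r2=2 r3=0 r4=8 r5=65523 r6=6 r7=12
PC=7  beq  r0, r3, L11       | r0=0 r1=2 r2=2 r3=0 r4=8 r5=65523 r6=6 r7=12  [TAKEN]
PC=8  add  r3, r7, r5        | r0=0 r1=2 r2=2 r3=65535 r4=8 r5=65523 r6=6 r7=12
PC=11 slti  r1, r6, 7        | r0=0 r1=1 r2=2 r3=65535 r4=8 r5=65523 r6=6 r7=12
PC=12 addi  r1, r6, 11       | r0=0 r1=17 r2=2 r3=65535 r4=8 r5=65523 r6=6 r7=12

65535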